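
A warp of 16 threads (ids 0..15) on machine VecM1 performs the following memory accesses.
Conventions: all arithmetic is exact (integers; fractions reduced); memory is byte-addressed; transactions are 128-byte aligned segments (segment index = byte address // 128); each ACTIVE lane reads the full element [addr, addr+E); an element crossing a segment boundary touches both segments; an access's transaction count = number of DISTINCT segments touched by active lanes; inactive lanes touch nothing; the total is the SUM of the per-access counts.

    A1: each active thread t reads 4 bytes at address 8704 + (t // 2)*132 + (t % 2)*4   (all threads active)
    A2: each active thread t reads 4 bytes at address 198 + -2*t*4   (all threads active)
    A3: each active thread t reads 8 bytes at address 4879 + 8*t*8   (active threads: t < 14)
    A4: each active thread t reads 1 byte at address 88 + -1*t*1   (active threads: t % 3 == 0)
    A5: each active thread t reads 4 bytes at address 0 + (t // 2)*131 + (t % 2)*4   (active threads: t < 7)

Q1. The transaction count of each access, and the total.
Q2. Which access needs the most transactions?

A1: 8 transactions
A2: 2 transactions
A3: 7 transactions
A4: 1 transaction
A5: 4 transactions

Answer: 8,2,7,1,4; total 22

Answer: A1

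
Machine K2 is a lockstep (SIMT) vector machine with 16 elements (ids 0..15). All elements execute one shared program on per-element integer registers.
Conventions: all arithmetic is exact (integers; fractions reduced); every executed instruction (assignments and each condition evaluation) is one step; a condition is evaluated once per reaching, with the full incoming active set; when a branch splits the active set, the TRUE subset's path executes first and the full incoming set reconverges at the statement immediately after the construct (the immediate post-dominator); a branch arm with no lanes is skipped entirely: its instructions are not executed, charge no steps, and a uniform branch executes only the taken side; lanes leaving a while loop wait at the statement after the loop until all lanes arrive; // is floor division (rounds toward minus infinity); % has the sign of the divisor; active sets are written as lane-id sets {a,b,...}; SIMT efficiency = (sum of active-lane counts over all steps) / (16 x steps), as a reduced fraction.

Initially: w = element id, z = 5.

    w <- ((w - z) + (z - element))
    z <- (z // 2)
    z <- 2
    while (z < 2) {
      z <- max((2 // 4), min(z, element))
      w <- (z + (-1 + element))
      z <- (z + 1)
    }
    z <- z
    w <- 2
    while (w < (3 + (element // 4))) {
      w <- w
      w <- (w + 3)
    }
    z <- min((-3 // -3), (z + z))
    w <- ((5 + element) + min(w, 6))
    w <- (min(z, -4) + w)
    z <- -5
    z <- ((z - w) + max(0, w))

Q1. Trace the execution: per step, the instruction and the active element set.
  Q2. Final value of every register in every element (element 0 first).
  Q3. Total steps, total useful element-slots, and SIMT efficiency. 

step 0: w <- ((w - z) + (z - element)) {0,1,2,3,4,5,6,7,8,9,10,11,12,13,14,15}
step 1: z <- (z // 2)                {0,1,2,3,4,5,6,7,8,9,10,11,12,13,14,15}
step 2: z <- 2                       {0,1,2,3,4,5,6,7,8,9,10,11,12,13,14,15}
step 3: eval (z < 2)                 {0,1,2,3,4,5,6,7,8,9,10,11,12,13,14,15}
step 4: z <- z                       {0,1,2,3,4,5,6,7,8,9,10,11,12,13,14,15}
step 5: w <- 2                       {0,1,2,3,4,5,6,7,8,9,10,11,12,13,14,15}
step 6: eval (w < (3 + (element // 4))) {0,1,2,3,4,5,6,7,8,9,10,11,12,13,14,15}
step 7: w <- w                       {0,1,2,3,4,5,6,7,8,9,10,11,12,13,14,15}
step 8: w <- (w + 3)                 {0,1,2,3,4,5,6,7,8,9,10,11,12,13,14,15}
step 9: eval (w < (3 + (element // 4))) {0,1,2,3,4,5,6,7,8,9,10,11,12,13,14,15}
step 10: w <- w                       {12,13,14,15}
step 11: w <- (w + 3)                 {12,13,14,15}
step 12: eval (w < (3 + (element // 4))) {12,13,14,15}
step 13: z <- min((-3 // -3), (z + z)) {0,1,2,3,4,5,6,7,8,9,10,11,12,13,14,15}
step 14: w <- ((5 + element) + min(w, 6)) {0,1,2,3,4,5,6,7,8,9,10,11,12,13,14,15}
step 15: w <- (min(z, -4) + w)        {0,1,2,3,4,5,6,7,8,9,10,11,12,13,14,15}
step 16: z <- -5                      {0,1,2,3,4,5,6,7,8,9,10,11,12,13,14,15}
step 17: z <- ((z - w) + max(0, w))   {0,1,2,3,4,5,6,7,8,9,10,11,12,13,14,15}

Answer: 18 steps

w: 6,7,8,9,10,11,12,13,14,15,16,17,19,20,21,22
z: -5,-5,-5,-5,-5,-5,-5,-5,-5,-5,-5,-5,-5,-5,-5,-5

steps = 18; useful = 252; efficiency = 252/288 = 7/8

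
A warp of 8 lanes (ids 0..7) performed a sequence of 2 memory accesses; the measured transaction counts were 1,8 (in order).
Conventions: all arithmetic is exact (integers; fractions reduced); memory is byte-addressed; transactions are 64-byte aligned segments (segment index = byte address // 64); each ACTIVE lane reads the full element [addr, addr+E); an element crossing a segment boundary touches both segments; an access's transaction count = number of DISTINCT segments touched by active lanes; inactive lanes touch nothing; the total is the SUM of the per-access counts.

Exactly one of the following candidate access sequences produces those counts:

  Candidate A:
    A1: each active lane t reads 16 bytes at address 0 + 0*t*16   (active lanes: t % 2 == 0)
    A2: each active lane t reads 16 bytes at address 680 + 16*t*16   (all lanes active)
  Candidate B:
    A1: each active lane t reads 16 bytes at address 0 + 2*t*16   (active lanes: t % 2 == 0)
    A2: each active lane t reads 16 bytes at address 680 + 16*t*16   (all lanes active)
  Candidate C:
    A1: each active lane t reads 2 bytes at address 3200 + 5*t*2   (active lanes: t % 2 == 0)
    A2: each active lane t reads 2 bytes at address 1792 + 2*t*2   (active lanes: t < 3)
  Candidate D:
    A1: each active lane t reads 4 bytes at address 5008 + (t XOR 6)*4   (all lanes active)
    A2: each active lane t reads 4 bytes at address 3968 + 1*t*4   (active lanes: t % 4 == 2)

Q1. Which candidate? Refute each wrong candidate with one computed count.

B: A1 gives 4 transactions, not 1
C: A2 gives 1 transaction, not 8
D: A2 gives 1 transaction, not 8
A: all counts match (1,8)

Answer: A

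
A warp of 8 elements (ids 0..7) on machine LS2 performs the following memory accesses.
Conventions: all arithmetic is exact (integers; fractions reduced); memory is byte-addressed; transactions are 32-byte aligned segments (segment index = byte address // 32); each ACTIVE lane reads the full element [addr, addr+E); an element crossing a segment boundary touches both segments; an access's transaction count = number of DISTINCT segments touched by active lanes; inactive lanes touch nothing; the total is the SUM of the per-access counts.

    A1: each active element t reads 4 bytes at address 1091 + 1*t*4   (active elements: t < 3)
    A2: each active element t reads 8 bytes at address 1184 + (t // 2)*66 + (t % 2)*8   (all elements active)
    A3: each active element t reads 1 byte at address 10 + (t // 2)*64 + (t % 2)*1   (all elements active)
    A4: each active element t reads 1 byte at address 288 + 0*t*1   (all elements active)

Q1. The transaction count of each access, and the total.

A1: 1 transaction
A2: 4 transactions
A3: 4 transactions
A4: 1 transaction

Answer: 1,4,4,1; total 10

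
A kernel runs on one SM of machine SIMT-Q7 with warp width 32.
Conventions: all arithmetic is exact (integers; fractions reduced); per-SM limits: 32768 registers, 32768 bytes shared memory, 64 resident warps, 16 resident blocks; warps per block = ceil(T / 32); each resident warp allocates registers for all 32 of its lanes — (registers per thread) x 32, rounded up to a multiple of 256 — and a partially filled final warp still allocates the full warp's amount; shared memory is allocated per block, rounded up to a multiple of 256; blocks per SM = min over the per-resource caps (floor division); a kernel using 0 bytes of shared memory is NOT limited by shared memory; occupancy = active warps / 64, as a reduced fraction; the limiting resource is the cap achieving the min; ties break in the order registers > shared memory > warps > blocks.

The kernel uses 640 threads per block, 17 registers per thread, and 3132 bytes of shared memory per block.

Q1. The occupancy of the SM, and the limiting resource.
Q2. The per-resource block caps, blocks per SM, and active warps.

Answer: occupancy 5/8, limited by registers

registers: 2 blocks
shared memory: 9 blocks
warps: 3 blocks
blocks: 16 blocks

Answer: 2 blocks, 40 active warps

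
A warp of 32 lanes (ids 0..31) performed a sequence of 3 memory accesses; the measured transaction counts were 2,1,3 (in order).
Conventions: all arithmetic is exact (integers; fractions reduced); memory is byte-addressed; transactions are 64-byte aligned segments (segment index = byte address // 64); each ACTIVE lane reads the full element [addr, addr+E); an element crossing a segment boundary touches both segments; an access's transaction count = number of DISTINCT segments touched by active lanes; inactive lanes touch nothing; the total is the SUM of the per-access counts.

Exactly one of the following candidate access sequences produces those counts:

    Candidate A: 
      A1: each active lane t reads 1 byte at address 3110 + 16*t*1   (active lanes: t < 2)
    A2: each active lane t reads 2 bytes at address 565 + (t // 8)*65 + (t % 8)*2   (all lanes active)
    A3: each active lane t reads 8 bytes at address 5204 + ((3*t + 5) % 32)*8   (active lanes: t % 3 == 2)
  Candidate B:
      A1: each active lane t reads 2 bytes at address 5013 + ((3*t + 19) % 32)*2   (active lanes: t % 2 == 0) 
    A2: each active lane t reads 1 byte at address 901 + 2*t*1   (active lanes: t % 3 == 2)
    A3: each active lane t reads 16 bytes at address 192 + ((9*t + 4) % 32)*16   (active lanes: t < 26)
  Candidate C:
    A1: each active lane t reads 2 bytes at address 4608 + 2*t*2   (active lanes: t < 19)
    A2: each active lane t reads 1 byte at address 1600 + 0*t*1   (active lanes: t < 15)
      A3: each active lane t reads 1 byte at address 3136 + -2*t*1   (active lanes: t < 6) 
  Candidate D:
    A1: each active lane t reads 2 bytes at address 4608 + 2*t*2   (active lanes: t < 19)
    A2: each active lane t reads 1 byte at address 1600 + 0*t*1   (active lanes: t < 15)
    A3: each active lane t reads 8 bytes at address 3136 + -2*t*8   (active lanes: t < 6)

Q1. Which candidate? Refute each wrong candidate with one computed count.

A: A1 gives 1 transaction, not 2
B: A3 gives 8 transactions, not 3
C: A3 gives 2 transactions, not 3
D: all counts match (2,1,3)

Answer: D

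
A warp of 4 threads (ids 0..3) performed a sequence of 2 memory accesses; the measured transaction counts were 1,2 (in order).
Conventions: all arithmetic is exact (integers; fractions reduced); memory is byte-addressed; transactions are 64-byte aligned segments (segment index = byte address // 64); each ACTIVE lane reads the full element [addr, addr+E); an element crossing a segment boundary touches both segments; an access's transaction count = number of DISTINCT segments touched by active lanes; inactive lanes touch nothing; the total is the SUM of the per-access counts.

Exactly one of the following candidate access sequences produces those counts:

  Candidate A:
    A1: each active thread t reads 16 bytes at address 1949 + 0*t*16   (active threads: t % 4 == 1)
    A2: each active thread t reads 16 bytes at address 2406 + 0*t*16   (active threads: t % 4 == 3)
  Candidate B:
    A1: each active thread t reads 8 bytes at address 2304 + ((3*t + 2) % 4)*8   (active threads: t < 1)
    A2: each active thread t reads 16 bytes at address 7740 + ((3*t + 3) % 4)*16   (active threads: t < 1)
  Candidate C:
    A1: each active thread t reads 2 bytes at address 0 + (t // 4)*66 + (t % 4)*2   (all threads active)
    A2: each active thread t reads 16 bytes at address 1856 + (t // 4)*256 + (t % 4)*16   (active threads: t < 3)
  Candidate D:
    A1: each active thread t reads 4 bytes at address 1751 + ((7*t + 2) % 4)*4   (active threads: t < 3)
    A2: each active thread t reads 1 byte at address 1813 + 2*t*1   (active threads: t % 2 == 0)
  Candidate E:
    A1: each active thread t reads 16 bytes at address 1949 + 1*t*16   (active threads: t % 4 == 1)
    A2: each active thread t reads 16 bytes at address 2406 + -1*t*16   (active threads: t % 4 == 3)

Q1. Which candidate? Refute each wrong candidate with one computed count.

A: A2 gives 1 transaction, not 2
B: A2 gives 1 transaction, not 2
C: A2 gives 1 transaction, not 2
D: A2 gives 1 transaction, not 2
E: all counts match (1,2)

Answer: E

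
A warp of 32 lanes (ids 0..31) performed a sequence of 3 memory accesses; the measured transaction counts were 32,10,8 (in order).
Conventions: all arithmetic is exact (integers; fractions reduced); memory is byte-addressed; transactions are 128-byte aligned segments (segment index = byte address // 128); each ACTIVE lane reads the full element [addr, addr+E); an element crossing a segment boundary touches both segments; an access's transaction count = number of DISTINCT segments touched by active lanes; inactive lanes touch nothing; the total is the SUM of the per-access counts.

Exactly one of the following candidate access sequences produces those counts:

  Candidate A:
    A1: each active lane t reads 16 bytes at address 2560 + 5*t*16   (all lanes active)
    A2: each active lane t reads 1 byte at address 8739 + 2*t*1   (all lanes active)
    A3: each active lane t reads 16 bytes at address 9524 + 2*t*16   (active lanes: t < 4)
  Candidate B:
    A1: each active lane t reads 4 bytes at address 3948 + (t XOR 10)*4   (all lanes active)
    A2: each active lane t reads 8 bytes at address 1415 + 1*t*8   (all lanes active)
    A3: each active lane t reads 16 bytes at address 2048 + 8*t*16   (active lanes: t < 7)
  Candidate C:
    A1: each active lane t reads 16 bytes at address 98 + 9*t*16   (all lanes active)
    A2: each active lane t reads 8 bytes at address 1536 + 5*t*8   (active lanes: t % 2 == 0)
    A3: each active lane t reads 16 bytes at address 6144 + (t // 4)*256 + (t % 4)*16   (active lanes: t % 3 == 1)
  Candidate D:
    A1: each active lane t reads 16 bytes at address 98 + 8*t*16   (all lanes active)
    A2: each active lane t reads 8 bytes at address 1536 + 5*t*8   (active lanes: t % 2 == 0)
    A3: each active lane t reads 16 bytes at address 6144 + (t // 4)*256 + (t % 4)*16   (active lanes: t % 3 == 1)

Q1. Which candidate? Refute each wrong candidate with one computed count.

A: A1 gives 20 transactions, not 32
B: A1 gives 2 transactions, not 32
C: A1 gives 36 transactions, not 32
D: all counts match (32,10,8)

Answer: D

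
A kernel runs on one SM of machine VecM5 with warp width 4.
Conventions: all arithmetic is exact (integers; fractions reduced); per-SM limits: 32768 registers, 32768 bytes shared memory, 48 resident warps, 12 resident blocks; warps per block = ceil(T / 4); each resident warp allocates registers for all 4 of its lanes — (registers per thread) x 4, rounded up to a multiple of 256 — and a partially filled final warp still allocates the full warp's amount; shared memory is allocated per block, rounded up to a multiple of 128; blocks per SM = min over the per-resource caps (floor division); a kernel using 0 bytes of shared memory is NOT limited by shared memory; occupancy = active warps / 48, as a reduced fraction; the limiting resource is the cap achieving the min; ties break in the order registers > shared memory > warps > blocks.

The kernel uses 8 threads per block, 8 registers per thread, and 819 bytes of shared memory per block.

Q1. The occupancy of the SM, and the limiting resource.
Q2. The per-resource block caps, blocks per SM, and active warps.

Answer: occupancy 1/2, limited by blocks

registers: 64 blocks
shared memory: 36 blocks
warps: 24 blocks
blocks: 12 blocks

Answer: 12 blocks, 24 active warps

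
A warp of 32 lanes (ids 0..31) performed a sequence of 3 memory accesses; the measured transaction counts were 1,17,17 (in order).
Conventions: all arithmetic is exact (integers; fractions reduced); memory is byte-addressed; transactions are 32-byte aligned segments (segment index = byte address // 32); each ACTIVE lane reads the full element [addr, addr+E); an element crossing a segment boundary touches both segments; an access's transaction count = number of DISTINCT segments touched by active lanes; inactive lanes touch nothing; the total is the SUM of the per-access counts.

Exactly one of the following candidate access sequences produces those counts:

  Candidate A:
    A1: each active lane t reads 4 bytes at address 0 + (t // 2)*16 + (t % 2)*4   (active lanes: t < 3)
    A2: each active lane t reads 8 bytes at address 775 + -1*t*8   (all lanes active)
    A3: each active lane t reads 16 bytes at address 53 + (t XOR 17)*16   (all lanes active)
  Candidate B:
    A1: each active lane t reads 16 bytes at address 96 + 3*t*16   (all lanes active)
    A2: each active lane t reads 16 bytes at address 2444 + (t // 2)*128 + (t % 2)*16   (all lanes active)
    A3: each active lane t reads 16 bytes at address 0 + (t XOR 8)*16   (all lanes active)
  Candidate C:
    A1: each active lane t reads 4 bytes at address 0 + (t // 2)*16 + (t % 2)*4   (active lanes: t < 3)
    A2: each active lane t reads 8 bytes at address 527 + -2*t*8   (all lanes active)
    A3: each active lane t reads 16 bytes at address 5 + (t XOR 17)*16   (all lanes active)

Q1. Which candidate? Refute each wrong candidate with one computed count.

A: A2 gives 9 transactions, not 17
B: A1 gives 32 transactions, not 1
C: all counts match (1,17,17)

Answer: C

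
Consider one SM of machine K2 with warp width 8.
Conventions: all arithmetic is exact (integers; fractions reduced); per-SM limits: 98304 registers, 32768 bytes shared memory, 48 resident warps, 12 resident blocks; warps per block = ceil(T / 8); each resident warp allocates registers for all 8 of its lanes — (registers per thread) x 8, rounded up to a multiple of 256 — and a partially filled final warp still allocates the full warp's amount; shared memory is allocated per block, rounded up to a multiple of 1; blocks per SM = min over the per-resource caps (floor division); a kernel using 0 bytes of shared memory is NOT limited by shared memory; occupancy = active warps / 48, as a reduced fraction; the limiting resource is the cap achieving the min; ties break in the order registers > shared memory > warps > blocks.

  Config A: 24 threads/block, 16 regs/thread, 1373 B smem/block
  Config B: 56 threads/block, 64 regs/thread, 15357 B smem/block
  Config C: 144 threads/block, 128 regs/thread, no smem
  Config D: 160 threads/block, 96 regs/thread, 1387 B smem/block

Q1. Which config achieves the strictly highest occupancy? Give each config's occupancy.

occupancies: A 3/4, B 7/24, C 3/4, D 5/6

Answer: D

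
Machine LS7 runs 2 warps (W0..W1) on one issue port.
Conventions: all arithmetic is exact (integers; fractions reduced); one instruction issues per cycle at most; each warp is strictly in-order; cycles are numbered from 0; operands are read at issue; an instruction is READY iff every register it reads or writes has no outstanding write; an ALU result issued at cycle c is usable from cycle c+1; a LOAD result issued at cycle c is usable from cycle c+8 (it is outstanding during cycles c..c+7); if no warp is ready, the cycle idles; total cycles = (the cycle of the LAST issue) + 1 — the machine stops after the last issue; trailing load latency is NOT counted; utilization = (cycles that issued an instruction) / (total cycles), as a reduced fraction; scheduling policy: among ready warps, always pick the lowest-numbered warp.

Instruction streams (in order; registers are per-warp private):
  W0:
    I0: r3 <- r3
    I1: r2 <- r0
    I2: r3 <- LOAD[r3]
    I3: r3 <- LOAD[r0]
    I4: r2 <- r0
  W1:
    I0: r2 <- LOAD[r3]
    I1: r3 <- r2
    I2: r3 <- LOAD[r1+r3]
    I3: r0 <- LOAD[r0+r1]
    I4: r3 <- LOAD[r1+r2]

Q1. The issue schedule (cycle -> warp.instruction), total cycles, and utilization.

cycle 0: W0.I0
cycle 1: W0.I1
cycle 2: W0.I2
cycle 3: W1.I0
cycle 4: idle
cycle 5: idle
cycle 6: idle
cycle 7: idle
cycle 8: idle
cycle 9: idle
cycle 10: W0.I3
cycle 11: W0.I4
cycle 12: W1.I1
cycle 13: W1.I2
cycle 14: W1.I3
cycle 15: idle
cycle 16: idle
cycle 17: idle
cycle 18: idle
cycle 19: idle
cycle 20: idle
cycle 21: W1.I4

Answer: 22 cycles, utilization 5/11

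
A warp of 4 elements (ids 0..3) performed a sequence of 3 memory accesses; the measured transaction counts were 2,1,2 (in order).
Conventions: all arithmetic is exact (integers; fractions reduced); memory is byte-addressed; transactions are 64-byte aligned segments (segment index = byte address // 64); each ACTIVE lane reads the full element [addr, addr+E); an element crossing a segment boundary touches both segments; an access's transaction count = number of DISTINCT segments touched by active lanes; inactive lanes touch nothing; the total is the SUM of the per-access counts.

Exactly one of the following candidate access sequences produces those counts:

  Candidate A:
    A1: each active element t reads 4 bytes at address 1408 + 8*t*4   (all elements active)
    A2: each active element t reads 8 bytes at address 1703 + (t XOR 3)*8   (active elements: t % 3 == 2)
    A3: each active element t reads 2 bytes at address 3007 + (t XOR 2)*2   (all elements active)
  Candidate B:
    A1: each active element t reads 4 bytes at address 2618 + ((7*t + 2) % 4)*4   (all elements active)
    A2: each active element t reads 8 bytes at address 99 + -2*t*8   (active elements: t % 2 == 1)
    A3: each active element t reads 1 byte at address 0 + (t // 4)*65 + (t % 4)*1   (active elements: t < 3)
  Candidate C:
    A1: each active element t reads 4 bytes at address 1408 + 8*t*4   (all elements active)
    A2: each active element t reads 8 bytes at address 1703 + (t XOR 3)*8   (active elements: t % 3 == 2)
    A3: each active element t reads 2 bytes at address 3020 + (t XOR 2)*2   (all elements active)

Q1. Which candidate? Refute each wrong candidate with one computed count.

B: A2 gives 2 transactions, not 1
C: A3 gives 1 transaction, not 2
A: all counts match (2,1,2)

Answer: A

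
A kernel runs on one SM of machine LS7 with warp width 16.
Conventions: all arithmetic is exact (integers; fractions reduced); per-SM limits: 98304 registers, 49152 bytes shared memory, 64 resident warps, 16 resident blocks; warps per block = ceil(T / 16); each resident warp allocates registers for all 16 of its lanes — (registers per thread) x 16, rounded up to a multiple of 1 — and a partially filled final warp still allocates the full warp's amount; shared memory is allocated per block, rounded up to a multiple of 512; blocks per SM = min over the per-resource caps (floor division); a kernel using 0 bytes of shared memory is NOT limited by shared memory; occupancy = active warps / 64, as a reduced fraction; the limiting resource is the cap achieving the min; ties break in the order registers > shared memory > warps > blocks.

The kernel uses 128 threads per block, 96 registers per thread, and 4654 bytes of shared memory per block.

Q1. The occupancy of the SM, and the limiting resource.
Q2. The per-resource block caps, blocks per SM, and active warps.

Answer: occupancy 1, limited by registers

registers: 8 blocks
shared memory: 9 blocks
warps: 8 blocks
blocks: 16 blocks

Answer: 8 blocks, 64 active warps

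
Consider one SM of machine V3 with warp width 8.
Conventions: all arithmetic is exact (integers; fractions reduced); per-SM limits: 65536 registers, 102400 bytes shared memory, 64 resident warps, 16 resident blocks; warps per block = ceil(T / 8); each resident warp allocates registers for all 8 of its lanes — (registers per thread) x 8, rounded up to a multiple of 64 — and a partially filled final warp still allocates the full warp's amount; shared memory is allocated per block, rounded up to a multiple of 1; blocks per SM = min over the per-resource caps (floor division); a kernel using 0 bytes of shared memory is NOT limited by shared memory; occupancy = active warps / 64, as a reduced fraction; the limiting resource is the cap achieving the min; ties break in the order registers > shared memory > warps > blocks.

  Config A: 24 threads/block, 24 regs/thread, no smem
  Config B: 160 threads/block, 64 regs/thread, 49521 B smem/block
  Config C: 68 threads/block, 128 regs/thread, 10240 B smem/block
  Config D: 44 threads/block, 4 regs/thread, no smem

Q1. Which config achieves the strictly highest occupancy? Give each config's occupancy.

occupancies: A 3/4, B 5/8, C 63/64, D 15/16

Answer: C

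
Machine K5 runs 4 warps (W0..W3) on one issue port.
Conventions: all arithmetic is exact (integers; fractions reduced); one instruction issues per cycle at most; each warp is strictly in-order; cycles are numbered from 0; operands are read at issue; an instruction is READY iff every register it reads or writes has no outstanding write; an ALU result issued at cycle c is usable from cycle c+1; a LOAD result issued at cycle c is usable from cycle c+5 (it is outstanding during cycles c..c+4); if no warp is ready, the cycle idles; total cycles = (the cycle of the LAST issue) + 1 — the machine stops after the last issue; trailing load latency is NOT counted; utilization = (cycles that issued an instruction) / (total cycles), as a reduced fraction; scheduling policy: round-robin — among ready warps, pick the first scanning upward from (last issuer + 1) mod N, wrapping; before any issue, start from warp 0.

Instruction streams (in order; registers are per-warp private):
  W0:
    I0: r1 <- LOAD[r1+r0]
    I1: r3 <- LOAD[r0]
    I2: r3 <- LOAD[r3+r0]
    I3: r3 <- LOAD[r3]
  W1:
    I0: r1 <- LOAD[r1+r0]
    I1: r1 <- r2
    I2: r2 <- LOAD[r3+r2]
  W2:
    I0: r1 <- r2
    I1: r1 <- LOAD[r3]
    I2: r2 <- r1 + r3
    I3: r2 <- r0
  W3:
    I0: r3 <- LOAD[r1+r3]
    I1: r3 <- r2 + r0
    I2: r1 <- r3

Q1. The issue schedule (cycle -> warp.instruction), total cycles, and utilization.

cycle 0: W0.I0
cycle 1: W1.I0
cycle 2: W2.I0
cycle 3: W3.I0
cycle 4: W0.I1
cycle 5: W2.I1
cycle 6: W1.I1
cycle 7: W1.I2
cycle 8: W3.I1
cycle 9: W0.I2
cycle 10: W2.I2
cycle 11: W3.I2
cycle 12: W2.I3
cycle 13: idle
cycle 14: W0.I3

Answer: 15 cycles, utilization 14/15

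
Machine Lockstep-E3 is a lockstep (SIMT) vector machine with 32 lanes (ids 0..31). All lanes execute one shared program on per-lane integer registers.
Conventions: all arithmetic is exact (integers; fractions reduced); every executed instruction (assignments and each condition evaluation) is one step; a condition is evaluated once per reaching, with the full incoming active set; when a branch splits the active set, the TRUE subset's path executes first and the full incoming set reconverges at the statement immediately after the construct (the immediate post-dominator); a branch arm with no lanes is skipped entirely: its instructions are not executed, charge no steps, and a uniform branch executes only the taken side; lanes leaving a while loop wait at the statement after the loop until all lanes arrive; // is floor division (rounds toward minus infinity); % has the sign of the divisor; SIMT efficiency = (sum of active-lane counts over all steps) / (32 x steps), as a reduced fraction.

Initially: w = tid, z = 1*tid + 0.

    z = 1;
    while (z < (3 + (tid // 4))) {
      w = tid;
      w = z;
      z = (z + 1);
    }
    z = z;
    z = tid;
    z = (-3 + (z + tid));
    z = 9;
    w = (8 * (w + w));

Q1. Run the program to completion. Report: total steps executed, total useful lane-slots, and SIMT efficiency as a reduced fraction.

Answer: 43 steps, 928 useful, 29/43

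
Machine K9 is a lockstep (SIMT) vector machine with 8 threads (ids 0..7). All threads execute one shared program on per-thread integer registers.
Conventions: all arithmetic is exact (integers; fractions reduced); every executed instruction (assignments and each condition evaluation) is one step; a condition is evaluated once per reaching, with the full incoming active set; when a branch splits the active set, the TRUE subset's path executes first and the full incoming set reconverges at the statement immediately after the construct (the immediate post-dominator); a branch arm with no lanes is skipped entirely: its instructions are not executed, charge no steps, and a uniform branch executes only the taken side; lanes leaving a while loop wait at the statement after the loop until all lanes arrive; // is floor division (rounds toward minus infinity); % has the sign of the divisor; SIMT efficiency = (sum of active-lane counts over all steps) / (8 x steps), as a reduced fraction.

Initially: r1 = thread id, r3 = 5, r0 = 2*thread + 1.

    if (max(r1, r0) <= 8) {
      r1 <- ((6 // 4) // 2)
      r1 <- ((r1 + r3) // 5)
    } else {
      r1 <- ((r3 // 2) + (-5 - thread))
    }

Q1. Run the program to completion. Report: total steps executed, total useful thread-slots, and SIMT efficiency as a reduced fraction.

Answer: 4 steps, 20 useful, 5/8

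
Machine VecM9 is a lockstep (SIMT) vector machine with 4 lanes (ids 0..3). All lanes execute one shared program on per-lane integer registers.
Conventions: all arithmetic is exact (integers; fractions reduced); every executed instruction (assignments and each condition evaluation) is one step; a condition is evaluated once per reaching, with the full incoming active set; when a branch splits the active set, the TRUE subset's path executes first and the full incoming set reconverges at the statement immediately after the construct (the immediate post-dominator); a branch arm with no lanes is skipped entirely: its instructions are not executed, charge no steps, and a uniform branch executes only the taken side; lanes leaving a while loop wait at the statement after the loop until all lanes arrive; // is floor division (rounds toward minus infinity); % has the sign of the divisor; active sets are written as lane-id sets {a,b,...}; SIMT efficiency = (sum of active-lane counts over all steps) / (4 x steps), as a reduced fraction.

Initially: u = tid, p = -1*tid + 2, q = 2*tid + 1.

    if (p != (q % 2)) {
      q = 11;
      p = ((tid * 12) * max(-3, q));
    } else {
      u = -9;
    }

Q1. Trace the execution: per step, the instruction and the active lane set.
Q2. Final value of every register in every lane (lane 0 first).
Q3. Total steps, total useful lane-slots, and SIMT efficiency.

step 0: eval (p != (q % 2))          {0,1,2,3}
step 1: q <- 11                      {0,2,3}
step 2: p <- ((tid * 12) * max(-3, q)) {0,2,3}
step 3: u <- -9                      {1}

Answer: 4 steps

u: 0,-9,2,3
p: 0,1,264,396
q: 11,3,11,11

steps = 4; useful = 11; efficiency = 11/16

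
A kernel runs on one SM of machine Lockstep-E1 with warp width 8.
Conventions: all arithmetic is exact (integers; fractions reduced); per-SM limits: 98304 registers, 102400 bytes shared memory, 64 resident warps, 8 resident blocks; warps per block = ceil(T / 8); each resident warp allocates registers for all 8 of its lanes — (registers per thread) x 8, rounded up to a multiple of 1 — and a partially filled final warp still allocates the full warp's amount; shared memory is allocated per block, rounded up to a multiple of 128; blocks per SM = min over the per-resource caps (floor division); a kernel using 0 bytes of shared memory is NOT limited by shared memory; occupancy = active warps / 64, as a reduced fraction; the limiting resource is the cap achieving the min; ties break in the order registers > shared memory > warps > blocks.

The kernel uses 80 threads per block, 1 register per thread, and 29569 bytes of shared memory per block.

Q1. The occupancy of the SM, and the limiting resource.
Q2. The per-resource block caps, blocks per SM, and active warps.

Answer: occupancy 15/32, limited by shared memory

registers: 1228 blocks
shared memory: 3 blocks
warps: 6 blocks
blocks: 8 blocks

Answer: 3 blocks, 30 active warps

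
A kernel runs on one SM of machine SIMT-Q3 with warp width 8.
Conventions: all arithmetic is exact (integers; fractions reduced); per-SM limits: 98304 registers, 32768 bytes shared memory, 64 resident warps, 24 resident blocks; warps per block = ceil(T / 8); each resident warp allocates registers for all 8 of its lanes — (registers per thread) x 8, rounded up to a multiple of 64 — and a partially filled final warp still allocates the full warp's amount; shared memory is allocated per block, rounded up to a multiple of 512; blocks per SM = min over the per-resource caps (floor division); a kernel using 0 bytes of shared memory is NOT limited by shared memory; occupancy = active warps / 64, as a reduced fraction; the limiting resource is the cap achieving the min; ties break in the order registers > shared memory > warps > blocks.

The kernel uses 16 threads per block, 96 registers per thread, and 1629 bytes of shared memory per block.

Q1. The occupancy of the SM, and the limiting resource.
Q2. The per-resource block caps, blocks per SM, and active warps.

Answer: occupancy 1/2, limited by shared memory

registers: 64 blocks
shared memory: 16 blocks
warps: 32 blocks
blocks: 24 blocks

Answer: 16 blocks, 32 active warps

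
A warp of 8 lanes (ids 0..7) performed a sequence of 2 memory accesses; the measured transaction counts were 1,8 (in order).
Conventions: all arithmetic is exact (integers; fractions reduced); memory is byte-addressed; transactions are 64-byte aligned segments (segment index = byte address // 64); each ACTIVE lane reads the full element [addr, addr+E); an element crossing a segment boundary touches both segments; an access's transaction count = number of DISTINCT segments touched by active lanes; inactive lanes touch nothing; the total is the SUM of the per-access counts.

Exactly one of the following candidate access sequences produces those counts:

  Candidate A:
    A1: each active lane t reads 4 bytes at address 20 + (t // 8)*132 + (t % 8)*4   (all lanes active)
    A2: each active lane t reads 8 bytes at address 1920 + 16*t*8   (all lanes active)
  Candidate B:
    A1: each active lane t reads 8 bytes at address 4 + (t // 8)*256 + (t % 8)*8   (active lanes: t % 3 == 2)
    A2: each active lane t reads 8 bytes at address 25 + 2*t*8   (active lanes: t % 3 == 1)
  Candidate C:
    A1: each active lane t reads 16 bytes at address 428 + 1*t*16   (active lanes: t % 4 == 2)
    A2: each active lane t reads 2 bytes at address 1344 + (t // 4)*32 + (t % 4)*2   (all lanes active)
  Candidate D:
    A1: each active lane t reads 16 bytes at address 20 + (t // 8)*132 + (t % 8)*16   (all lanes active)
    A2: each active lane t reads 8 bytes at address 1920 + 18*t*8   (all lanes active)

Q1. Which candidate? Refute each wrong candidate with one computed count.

B: A2 gives 3 transactions, not 8
C: A1 gives 2 transactions, not 1
D: A1 gives 3 transactions, not 1
A: all counts match (1,8)

Answer: A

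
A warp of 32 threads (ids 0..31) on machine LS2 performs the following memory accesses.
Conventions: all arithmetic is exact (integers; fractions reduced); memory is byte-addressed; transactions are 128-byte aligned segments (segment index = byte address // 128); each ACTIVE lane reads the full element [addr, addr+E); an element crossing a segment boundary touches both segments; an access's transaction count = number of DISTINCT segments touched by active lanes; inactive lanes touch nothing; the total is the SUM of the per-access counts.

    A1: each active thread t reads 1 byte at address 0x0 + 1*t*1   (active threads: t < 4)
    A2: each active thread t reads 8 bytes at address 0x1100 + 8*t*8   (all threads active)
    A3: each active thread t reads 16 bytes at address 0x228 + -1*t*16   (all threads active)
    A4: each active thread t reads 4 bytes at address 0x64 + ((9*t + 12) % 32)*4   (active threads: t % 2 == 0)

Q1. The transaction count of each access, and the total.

A1: 1 transaction
A2: 16 transactions
A3: 5 transactions
A4: 2 transactions

Answer: 1,16,5,2; total 24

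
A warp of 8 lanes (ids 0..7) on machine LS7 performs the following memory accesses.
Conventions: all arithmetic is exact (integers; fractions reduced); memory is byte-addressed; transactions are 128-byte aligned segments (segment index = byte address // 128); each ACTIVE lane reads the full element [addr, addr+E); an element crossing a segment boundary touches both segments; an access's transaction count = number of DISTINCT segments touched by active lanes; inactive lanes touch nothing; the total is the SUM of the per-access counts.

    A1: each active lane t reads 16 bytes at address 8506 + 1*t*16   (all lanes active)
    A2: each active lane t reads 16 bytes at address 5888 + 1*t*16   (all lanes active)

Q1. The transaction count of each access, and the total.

A1: 2 transactions
A2: 1 transaction

Answer: 2,1; total 3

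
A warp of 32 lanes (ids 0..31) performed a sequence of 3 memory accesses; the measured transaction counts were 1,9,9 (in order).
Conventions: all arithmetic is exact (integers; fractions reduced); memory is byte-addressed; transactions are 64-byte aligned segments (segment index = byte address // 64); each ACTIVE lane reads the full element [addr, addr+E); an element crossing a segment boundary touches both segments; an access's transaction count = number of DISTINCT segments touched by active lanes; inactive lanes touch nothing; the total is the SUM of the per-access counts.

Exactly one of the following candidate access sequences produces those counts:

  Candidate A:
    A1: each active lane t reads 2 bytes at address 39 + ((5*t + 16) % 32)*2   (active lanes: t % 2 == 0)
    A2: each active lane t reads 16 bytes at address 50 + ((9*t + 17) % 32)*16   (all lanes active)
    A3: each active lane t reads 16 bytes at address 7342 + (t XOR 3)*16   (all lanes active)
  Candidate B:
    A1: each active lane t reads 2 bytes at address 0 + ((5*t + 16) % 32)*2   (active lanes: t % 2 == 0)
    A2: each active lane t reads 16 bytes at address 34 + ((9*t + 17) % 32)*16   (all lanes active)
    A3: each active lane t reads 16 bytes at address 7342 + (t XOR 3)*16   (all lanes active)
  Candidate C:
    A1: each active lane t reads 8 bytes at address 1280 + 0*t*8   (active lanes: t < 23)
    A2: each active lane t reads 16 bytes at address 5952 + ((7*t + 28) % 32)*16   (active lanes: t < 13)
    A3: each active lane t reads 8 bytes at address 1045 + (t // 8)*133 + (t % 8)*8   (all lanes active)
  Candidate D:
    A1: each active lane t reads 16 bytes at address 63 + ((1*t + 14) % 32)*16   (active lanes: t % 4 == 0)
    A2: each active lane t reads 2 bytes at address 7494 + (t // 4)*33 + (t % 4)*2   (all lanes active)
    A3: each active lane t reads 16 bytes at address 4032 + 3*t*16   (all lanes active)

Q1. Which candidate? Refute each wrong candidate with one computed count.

A: A1 gives 2 transactions, not 1
C: A2 gives 8 transactions, not 9
D: A1 gives 8 transactions, not 1
B: all counts match (1,9,9)

Answer: B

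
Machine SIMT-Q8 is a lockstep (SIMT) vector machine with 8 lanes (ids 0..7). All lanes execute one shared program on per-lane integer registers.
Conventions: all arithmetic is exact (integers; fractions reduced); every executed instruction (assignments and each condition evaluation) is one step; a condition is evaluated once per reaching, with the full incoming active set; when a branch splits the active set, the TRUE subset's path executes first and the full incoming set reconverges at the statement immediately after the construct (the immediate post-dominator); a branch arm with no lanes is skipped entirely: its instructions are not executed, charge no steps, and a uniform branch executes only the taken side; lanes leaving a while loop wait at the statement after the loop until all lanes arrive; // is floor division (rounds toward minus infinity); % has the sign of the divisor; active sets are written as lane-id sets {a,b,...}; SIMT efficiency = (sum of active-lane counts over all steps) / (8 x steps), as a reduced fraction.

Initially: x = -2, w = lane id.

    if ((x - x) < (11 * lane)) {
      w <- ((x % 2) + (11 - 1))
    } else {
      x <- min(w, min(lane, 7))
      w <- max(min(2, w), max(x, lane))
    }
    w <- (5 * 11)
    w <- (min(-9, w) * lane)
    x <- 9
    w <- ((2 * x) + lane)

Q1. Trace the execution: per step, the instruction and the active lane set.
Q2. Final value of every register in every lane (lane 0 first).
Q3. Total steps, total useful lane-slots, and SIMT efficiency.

step 0: eval ((x - x) < (11 * lane)) {0,1,2,3,4,5,6,7}
step 1: w <- ((x % 2) + (11 - 1))    {1,2,3,4,5,6,7}
step 2: x <- min(w, min(lane, 7))    {0}
step 3: w <- max(min(2, w), max(x, lane)) {0}
step 4: w <- (5 * 11)                {0,1,2,3,4,5,6,7}
step 5: w <- (min(-9, w) * lane)     {0,1,2,3,4,5,6,7}
step 6: x <- 9                       {0,1,2,3,4,5,6,7}
step 7: w <- ((2 * x) + lane)        {0,1,2,3,4,5,6,7}

Answer: 8 steps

x: 9,9,9,9,9,9,9,9
w: 18,19,20,21,22,23,24,25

steps = 8; useful = 49; efficiency = 49/64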